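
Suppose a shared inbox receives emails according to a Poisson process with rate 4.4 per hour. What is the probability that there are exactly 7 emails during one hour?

0.0778

With mean μ = 4.4 per hour,
P(N = 7) = e^(−μ) μ^7/7! = e^(−4.4) · 4.4^7/5040 ≈ 0.0778.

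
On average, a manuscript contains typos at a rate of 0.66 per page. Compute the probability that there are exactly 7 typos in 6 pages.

Over the interval, μ = 0.66 × 6 = 3.96 (6 pages).
P(N = 7) = e^(−μ) μ^7/7! = e^(−3.96) · 3.96^7/5040 ≈ 0.0578.

0.0578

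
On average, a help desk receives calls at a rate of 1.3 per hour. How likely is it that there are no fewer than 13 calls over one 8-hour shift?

Over the interval, μ = 1.3 × 8 = 10.4 (an 8-hour shift = 8 hours).
P(N ≥ 13) = 1 − P(N ≤ 12) = 1 − Σ_{j=0}^{12} e^(−μ) μ^j/j! ≈ 0.2478.

0.2478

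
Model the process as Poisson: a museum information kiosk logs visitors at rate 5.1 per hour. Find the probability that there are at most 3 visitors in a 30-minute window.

0.7468

Over the interval, μ = 5.1 × 0.5 = 2.55 (a 30-minute window = 0.5 hours).
P(N ≤ 3) = Σ_{j=0}^{3} e^(−μ) μ^j/j! ≈ 0.7468.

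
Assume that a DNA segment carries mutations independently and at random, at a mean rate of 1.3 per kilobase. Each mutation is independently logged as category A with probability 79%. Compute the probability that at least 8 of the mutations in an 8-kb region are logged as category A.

Thinning: the mutations that are logged as category A themselves form a Poisson process with rate 0.79 × 1.3 = 1.027 per kilobase.
Over the interval, μ = 1.027 × 8 = 8.216 (an 8-kb region = 8 kilobases).
P(N ≥ 8) = 1 − P(N ≤ 7) ≈ 0.5768.

0.5768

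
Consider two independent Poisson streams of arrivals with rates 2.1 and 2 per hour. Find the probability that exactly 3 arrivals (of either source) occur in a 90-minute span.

Independent Poisson processes superpose: combined rate λ = 2.1 + 2 = 4.1 per hour.
Over the interval, μ = 4.1 × 1.5 = 6.15 (a 90-minute span = 1.5 hours).
P(N = 3) = e^(−6.15) · 6.15^3/3! ≈ 0.0827.

0.0827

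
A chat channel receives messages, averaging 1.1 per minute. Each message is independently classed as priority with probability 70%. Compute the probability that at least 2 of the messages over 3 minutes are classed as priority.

Thinning: the messages that are classed as priority themselves form a Poisson process with rate 0.7 × 1.1 = 0.77 per minute.
Over the interval, μ = 0.77 × 3 = 2.31 (3 minutes).
P(N ≥ 2) = 1 − P(N ≤ 1) ≈ 0.6714.

0.6714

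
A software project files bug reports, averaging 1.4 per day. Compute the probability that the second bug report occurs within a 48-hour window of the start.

Over the interval, μ = 1.4 × 2 = 2.8 (a 48-hour window = 2 days).
The second arrival falls in the interval iff at least 2 events occur there: P(S_2 ≤ t) = P(N ≥ 2) = 1 − P(N ≤ 1) ≈ 0.7689.

0.7689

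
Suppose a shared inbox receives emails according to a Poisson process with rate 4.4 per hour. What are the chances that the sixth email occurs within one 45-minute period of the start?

Over the interval, μ = 4.4 × 0.75 = 3.3 (a 45-minute period = 0.75 hours).
The sixth arrival falls in the interval iff at least 6 events occur there: P(S_6 ≤ t) = P(N ≥ 6) = 1 − P(N ≤ 5) ≈ 0.1171.

0.1171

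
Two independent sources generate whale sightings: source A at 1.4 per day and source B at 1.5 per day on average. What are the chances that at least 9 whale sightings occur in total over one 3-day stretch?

Independent Poisson processes superpose: combined rate λ = 1.4 + 1.5 = 2.9 per day.
Over the interval, μ = 2.9 × 3 = 8.7 (a 3-day stretch = 3 days).
P(N ≥ 9) = 1 − P(N ≤ 8) ≈ 0.5042.

0.5042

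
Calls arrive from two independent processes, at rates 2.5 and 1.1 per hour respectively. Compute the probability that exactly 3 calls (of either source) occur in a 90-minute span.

Independent Poisson processes superpose: combined rate λ = 2.5 + 1.1 = 3.6 per hour.
Over the interval, μ = 3.6 × 1.5 = 5.4 (a 90-minute span = 1.5 hours).
P(N = 3) = e^(−5.4) · 5.4^3/3! ≈ 0.1185.

0.1185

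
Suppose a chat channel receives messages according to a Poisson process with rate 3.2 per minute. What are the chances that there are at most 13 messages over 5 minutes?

Over the interval, μ = 3.2 × 5 = 16 (5 minutes).
P(N ≤ 13) = Σ_{j=0}^{13} e^(−μ) μ^j/j! ≈ 0.2745.

0.2745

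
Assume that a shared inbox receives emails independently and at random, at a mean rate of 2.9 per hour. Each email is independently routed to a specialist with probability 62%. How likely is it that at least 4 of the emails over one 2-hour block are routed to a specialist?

Thinning: the emails that are routed to a specialist themselves form a Poisson process with rate 0.62 × 2.9 = 1.798 per hour.
Over the interval, μ = 1.798 × 2 = 3.596 (a 2-hour block = 2 hours).
P(N ≥ 4) = 1 − P(N ≤ 3) ≈ 0.4839.

0.4839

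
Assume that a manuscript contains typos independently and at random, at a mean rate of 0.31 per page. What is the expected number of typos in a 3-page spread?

0.93

E[N] = λt = 0.31 × 3 = 0.93 (a 3-page spread = 3 pages).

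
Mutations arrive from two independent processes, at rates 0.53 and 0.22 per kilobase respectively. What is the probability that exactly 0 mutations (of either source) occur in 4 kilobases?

Independent Poisson processes superpose: combined rate λ = 0.53 + 0.22 = 0.75 per kilobase.
Over the interval, μ = 0.75 × 4 = 3 (4 kilobases).
P(N = 0) = e^(−3) · 3^0/0! ≈ 0.0498.

0.0498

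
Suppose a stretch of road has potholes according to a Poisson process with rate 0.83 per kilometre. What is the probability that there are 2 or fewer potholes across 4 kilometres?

0.3554

Over the interval, μ = 0.83 × 4 = 3.32 (4 kilometres).
P(N ≤ 2) = Σ_{j=0}^{2} e^(−μ) μ^j/j! ≈ 0.3554.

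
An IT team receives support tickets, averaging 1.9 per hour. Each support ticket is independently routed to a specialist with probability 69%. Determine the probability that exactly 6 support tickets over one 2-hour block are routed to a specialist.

0.0328

Thinning: the support tickets that are routed to a specialist themselves form a Poisson process with rate 0.69 × 1.9 = 1.311 per hour.
Over the interval, μ = 1.311 × 2 = 2.622 (a 2-hour block = 2 hours).
P(N = 6) = e^(−2.622) · 2.622^6/6! ≈ 0.0328.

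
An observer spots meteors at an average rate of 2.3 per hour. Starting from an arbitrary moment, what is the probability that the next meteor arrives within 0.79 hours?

0.8375

Inter-arrival times are exponential with rate λ = 2.3 per hour.
P(T ≤ 0.79) = 1 − e^(−λt) = 1 − e^(−2.3 × 0.79) = 1 − e^(−1.817) ≈ 0.8375.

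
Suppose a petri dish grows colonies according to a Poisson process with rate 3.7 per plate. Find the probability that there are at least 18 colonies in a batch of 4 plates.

Over the interval, μ = 3.7 × 4 = 14.8 (a batch of 4 plates = 4 plates).
P(N ≥ 18) = 1 − P(N ≤ 17) = 1 − Σ_{j=0}^{17} e^(−μ) μ^j/j! ≈ 0.2344.

0.2344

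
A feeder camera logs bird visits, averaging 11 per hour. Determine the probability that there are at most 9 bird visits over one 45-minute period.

Over the interval, μ = 11 × 0.75 = 8.25 (a 45-minute period = 0.75 hours).
P(N ≤ 9) = Σ_{j=0}^{9} e^(−μ) μ^j/j! ≈ 0.6852.

0.6852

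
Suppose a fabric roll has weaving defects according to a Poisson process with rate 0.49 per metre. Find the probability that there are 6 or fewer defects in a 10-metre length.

Over the interval, μ = 0.49 × 10 = 4.9 (a 10-metre length = 10 metres).
P(N ≤ 6) = Σ_{j=0}^{6} e^(−μ) μ^j/j! ≈ 0.7767.

0.7767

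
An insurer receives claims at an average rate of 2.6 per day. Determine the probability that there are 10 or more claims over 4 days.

0.5910

Over the interval, μ = 2.6 × 4 = 10.4 (4 days).
P(N ≥ 10) = 1 − P(N ≤ 9) = 1 − Σ_{j=0}^{9} e^(−μ) μ^j/j! ≈ 0.5910.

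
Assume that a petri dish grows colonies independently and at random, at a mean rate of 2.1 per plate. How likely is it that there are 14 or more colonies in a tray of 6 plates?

Over the interval, μ = 2.1 × 6 = 12.6 (a tray of 6 plates = 6 plates).
P(N ≥ 14) = 1 − P(N ≤ 13) = 1 − Σ_{j=0}^{13} e^(−μ) μ^j/j! ≈ 0.3831.

0.3831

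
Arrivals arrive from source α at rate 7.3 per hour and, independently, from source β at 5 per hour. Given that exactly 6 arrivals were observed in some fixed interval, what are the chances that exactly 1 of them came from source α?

Given the total, each event is independently from source α with probability p = λ_α/(λ_α+λ_β) = 7.3/12.3 ≈ 0.5935.
So K ~ Binomial(6, 7.3/12.3): P(K = 1) = C(6,1) · (7.3/12.3)^1 · (5/12.3)^5 ≈ 0.0395.

0.0395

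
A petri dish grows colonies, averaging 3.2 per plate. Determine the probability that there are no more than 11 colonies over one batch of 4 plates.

0.3738

Over the interval, μ = 3.2 × 4 = 12.8 (a batch of 4 plates = 4 plates).
P(N ≤ 11) = Σ_{j=0}^{11} e^(−μ) μ^j/j! ≈ 0.3738.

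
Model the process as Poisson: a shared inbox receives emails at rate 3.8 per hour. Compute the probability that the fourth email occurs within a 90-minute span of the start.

Over the interval, μ = 3.8 × 1.5 = 5.7 (a 90-minute span = 1.5 hours).
The fourth arrival falls in the interval iff at least 4 events occur there: P(S_4 ≤ t) = P(N ≥ 4) = 1 − P(N ≤ 3) ≈ 0.8200.

0.8200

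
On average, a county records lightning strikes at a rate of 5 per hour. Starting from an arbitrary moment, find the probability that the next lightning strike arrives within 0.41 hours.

Inter-arrival times are exponential with rate λ = 5 per hour.
P(T ≤ 0.41) = 1 − e^(−λt) = 1 − e^(−5 × 0.41) = 1 − e^(−2.05) ≈ 0.8713.

0.8713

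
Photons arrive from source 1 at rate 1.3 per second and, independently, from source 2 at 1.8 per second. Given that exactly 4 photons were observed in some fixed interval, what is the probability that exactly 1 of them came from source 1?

Given the total, each event is independently from source 1 with probability p = λ_1/(λ_1+λ_2) = 1.3/3.1 ≈ 0.4194.
So K ~ Binomial(4, 1.3/3.1): P(K = 1) = C(4,1) · (1.3/3.1)^1 · (1.8/3.1)^3 ≈ 0.3284.

0.3284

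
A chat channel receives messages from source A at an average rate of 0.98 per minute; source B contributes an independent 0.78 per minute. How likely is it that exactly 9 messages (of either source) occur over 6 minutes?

0.1167

Independent Poisson processes superpose: combined rate λ = 0.98 + 0.78 = 1.76 per minute.
Over the interval, μ = 1.76 × 6 = 10.56 (6 minutes).
P(N = 9) = e^(−10.56) · 10.56^9/9! ≈ 0.1167.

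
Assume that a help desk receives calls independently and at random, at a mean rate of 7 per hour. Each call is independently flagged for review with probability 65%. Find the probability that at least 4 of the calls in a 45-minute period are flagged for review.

0.4444

Thinning: the calls that are flagged for review themselves form a Poisson process with rate 0.65 × 7 = 4.55 per hour.
Over the interval, μ = 4.55 × 0.75 = 3.4125 (a 45-minute period = 0.75 hours).
P(N ≥ 4) = 1 − P(N ≤ 3) ≈ 0.4444.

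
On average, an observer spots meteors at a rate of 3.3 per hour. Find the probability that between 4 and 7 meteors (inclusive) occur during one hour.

With mean μ = 3.3 per hour,
P(4 ≤ N ≤ 7) = Σ_{j=4}^{7} e^(−3.3) · 3.3^j/j! ≈ 0.3999.

0.3999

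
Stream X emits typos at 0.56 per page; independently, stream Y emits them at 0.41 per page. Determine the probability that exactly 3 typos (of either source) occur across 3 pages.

0.2237

Independent Poisson processes superpose: combined rate λ = 0.56 + 0.41 = 0.97 per page.
Over the interval, μ = 0.97 × 3 = 2.91 (3 pages).
P(N = 3) = e^(−2.91) · 2.91^3/3! ≈ 0.2237.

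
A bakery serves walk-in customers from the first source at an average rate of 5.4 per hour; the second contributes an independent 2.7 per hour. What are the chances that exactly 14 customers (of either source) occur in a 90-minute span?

Independent Poisson processes superpose: combined rate λ = 5.4 + 2.7 = 8.1 per hour.
Over the interval, μ = 8.1 × 1.5 = 12.15 (a 90-minute span = 1.5 hours).
P(N = 14) = e^(−12.15) · 12.15^14/14! ≈ 0.0927.

0.0927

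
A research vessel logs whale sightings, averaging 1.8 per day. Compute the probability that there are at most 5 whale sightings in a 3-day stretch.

0.5461

Over the interval, μ = 1.8 × 3 = 5.4 (a 3-day stretch = 3 days).
P(N ≤ 5) = Σ_{j=0}^{5} e^(−μ) μ^j/j! ≈ 0.5461.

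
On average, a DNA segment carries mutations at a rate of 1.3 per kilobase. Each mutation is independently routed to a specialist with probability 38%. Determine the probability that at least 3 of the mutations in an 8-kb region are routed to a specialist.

0.7548

Thinning: the mutations that are routed to a specialist themselves form a Poisson process with rate 0.38 × 1.3 = 0.494 per kilobase.
Over the interval, μ = 0.494 × 8 = 3.952 (an 8-kb region = 8 kilobases).
P(N ≥ 3) = 1 − P(N ≤ 2) ≈ 0.7548.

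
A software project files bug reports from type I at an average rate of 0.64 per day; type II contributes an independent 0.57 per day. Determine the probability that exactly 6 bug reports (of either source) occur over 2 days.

Independent Poisson processes superpose: combined rate λ = 0.64 + 0.57 = 1.21 per day.
Over the interval, μ = 1.21 × 2 = 2.42 (2 days).
P(N = 6) = e^(−2.42) · 2.42^6/6! ≈ 0.0248.

0.0248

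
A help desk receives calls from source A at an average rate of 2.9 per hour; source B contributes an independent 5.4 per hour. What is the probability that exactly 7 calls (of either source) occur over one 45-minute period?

Independent Poisson processes superpose: combined rate λ = 2.9 + 5.4 = 8.3 per hour.
Over the interval, μ = 8.3 × 0.75 = 6.225 (a 45-minute period = 0.75 hours).
P(N = 7) = e^(−6.225) · 6.225^7/7! ≈ 0.1423.

0.1423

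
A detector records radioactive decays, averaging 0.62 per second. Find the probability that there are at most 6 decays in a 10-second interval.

0.5742

Over the interval, μ = 0.62 × 10 = 6.2 (a 10-second interval = 10 seconds).
P(N ≤ 6) = Σ_{j=0}^{6} e^(−μ) μ^j/j! ≈ 0.5742.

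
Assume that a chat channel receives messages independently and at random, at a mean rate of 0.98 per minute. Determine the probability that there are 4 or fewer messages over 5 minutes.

Over the interval, μ = 0.98 × 5 = 4.9 (5 minutes).
P(N ≤ 4) = Σ_{j=0}^{4} e^(−μ) μ^j/j! ≈ 0.4582.

0.4582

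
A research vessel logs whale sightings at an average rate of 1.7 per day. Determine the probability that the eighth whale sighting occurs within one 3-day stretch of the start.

Over the interval, μ = 1.7 × 3 = 5.1 (a 3-day stretch = 3 days).
The eighth arrival falls in the interval iff at least 8 events occur there: P(S_8 ≤ t) = P(N ≥ 8) = 1 − P(N ≤ 7) ≈ 0.1440.

0.1440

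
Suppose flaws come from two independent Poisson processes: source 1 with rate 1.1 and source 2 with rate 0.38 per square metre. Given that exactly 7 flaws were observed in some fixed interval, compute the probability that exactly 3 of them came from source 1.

Given the total, each event is independently from source 1 with probability p = λ_1/(λ_1+λ_2) = 1.1/1.48 ≈ 0.7432.
So K ~ Binomial(7, 1.1/1.48): P(K = 3) = C(7,3) · (1.1/1.48)^3 · (0.38/1.48)^4 ≈ 0.0625.

0.0625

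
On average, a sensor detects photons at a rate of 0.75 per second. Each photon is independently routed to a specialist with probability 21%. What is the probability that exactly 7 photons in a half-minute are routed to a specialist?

Thinning: the photons that are routed to a specialist themselves form a Poisson process with rate 0.21 × 0.75 = 0.1575 per second.
Over the interval, μ = 0.1575 × 30 = 4.725 (a half-minute = 30 seconds).
P(N = 7) = e^(−4.725) · 4.725^7/7! ≈ 0.0925.

0.0925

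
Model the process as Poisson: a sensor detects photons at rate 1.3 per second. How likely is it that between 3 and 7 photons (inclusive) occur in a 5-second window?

Over the interval, μ = 1.3 × 5 = 6.5 (a 5-second window = 5 seconds).
P(3 ≤ N ≤ 7) = Σ_{j=3}^{7} e^(−6.5) · 6.5^j/j! ≈ 0.6297.

0.6297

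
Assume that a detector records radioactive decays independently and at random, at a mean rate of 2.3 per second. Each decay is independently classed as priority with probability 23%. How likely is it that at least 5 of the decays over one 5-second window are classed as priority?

0.1290

Thinning: the decays that are classed as priority themselves form a Poisson process with rate 0.23 × 2.3 = 0.529 per second.
Over the interval, μ = 0.529 × 5 = 2.645 (a 5-second window = 5 seconds).
P(N ≥ 5) = 1 − P(N ≤ 4) ≈ 0.1290.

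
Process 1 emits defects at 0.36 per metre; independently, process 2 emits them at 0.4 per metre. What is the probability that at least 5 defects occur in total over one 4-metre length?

0.1915

Independent Poisson processes superpose: combined rate λ = 0.36 + 0.4 = 0.76 per metre.
Over the interval, μ = 0.76 × 4 = 3.04 (a 4-metre length = 4 metres).
P(N ≥ 5) = 1 − P(N ≤ 4) ≈ 0.1915.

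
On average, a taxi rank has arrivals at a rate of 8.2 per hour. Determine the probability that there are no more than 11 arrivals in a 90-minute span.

0.4278

Over the interval, μ = 8.2 × 1.5 = 12.3 (a 90-minute span = 1.5 hours).
P(N ≤ 11) = Σ_{j=0}^{11} e^(−μ) μ^j/j! ≈ 0.4278.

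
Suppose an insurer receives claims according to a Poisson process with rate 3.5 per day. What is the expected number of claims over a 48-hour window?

E[N] = λt = 3.5 × 2 = 7 (a 48-hour window = 2 days).

7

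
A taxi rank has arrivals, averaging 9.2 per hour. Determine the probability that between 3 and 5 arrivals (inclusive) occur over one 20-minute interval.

0.5008

Over the interval, μ = 9.2 × 1/3 ≈ 3.06667 (a 20-minute interval = 1/3 hours).
P(3 ≤ N ≤ 5) = Σ_{j=3}^{5} e^(−3.06667) · 3.06667^j/j! ≈ 0.5008.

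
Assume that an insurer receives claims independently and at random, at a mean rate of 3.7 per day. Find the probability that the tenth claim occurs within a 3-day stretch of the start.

Over the interval, μ = 3.7 × 3 = 11.1 (a 3-day stretch = 3 days).
The tenth arrival falls in the interval iff at least 10 events occur there: P(S_10 ≤ t) = P(N ≥ 10) = 1 − P(N ≤ 9) ≈ 0.6702.

0.6702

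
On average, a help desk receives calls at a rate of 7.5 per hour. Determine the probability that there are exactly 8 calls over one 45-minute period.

Over the interval, μ = 7.5 × 0.75 = 5.625 (a 45-minute period = 0.75 hours).
P(N = 8) = e^(−μ) μ^8/8! = e^(−5.625) · 5.625^8/40320 ≈ 0.0897.

0.0897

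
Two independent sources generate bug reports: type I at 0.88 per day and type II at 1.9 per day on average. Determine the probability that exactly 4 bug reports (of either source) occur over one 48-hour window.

Independent Poisson processes superpose: combined rate λ = 0.88 + 1.9 = 2.78 per day.
Over the interval, μ = 2.78 × 2 = 5.56 (a 48-hour window = 2 days).
P(N = 4) = e^(−5.56) · 5.56^4/4! ≈ 0.1533.

0.1533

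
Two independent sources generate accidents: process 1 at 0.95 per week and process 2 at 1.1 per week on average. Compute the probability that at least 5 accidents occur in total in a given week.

Independent Poisson processes superpose: combined rate λ = 0.95 + 1.1 = 2.05 per week.
So μ = 2.05.
P(N ≥ 5) = 1 − P(N ≤ 4) ≈ 0.0573.

0.0573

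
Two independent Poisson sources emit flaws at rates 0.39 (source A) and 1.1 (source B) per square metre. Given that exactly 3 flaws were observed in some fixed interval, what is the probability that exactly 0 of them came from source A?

0.4024

Given the total, each event is independently from source A with probability p = λ_A/(λ_A+λ_B) = 0.39/1.49 ≈ 0.2617.
So K ~ Binomial(3, 0.39/1.49): P(K = 0) = C(3,0) · (0.39/1.49)^0 · (1.1/1.49)^3 ≈ 0.4024.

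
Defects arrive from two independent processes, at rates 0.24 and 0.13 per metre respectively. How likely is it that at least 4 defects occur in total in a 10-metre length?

Independent Poisson processes superpose: combined rate λ = 0.24 + 0.13 = 0.37 per metre.
Over the interval, μ = 0.37 × 10 = 3.7 (a 10-metre length = 10 metres).
P(N ≥ 4) = 1 − P(N ≤ 3) ≈ 0.5058.

0.5058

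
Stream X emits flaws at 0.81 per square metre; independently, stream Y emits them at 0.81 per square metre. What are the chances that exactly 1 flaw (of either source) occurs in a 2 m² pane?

0.1269

Independent Poisson processes superpose: combined rate λ = 0.81 + 0.81 = 1.62 per square metre.
Over the interval, μ = 1.62 × 2 = 3.24 (a 2 m² pane = 2 square metres).
P(N = 1) = e^(−3.24) · 3.24^1/1! ≈ 0.1269.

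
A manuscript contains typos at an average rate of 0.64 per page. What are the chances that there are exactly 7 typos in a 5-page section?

Over the interval, μ = 0.64 × 5 = 3.2 (a 5-page section = 5 pages).
P(N = 7) = e^(−μ) μ^7/7! = e^(−3.2) · 3.2^7/5040 ≈ 0.0278.

0.0278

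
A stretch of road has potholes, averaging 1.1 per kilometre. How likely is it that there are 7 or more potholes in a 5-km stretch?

0.3140

Over the interval, μ = 1.1 × 5 = 5.5 (a 5-km stretch = 5 kilometres).
P(N ≥ 7) = 1 − P(N ≤ 6) = 1 − Σ_{j=0}^{6} e^(−μ) μ^j/j! ≈ 0.3140.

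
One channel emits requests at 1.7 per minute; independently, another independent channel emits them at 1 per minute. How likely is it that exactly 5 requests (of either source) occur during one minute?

Independent Poisson processes superpose: combined rate λ = 1.7 + 1 = 2.7 per minute.
So μ = 2.7.
P(N = 5) = e^(−2.7) · 2.7^5/5! ≈ 0.0804.

0.0804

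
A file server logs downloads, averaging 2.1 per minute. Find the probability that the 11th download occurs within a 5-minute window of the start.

0.4793

Over the interval, μ = 2.1 × 5 = 10.5 (a 5-minute window = 5 minutes).
The 11th arrival falls in the interval iff at least 11 events occur there: P(S_11 ≤ t) = P(N ≥ 11) = 1 − P(N ≤ 10) ≈ 0.4793.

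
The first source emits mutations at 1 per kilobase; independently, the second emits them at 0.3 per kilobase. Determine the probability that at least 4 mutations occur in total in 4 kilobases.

Independent Poisson processes superpose: combined rate λ = 1 + 0.3 = 1.3 per kilobase.
Over the interval, μ = 1.3 × 4 = 5.2 (4 kilobases).
P(N ≥ 4) = 1 − P(N ≤ 3) ≈ 0.7619.

0.7619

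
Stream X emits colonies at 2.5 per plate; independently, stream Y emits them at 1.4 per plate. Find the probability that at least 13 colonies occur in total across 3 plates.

0.3898

Independent Poisson processes superpose: combined rate λ = 2.5 + 1.4 = 3.9 per plate.
Over the interval, μ = 3.9 × 3 = 11.7 (3 plates).
P(N ≥ 13) = 1 − P(N ≤ 12) ≈ 0.3898.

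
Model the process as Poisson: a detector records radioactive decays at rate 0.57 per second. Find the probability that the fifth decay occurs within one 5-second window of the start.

Over the interval, μ = 0.57 × 5 = 2.85 (a 5-second window = 5 seconds).
The fifth arrival falls in the interval iff at least 5 events occur there: P(S_5 ≤ t) = P(N ≥ 5) = 1 − P(N ≤ 4) ≈ 0.1602.

0.1602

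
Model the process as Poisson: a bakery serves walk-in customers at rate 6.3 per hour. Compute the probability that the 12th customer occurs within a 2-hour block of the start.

Over the interval, μ = 6.3 × 2 = 12.6 (a 2-hour block = 2 hours).
The 12th arrival falls in the interval iff at least 12 events occur there: P(S_12 ≤ t) = P(N ≥ 12) = 1 − P(N ≤ 11) ≈ 0.6050.

0.6050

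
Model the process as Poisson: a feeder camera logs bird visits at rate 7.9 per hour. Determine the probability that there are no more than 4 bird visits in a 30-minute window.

0.6386

Over the interval, μ = 7.9 × 0.5 = 3.95 (a 30-minute window = 0.5 hours).
P(N ≤ 4) = Σ_{j=0}^{4} e^(−μ) μ^j/j! ≈ 0.6386.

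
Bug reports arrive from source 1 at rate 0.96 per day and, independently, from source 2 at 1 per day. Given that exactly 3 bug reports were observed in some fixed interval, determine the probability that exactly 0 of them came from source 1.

Given the total, each event is independently from source 1 with probability p = λ_1/(λ_1+λ_2) = 0.96/1.96 ≈ 0.4898.
So K ~ Binomial(3, 0.96/1.96): P(K = 0) = C(3,0) · (0.96/1.96)^0 · (1/1.96)^3 ≈ 0.1328.

0.1328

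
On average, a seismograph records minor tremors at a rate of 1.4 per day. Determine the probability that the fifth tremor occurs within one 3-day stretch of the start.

Over the interval, μ = 1.4 × 3 = 4.2 (a 3-day stretch = 3 days).
The fifth arrival falls in the interval iff at least 5 events occur there: P(S_5 ≤ t) = P(N ≥ 5) = 1 − P(N ≤ 4) ≈ 0.4102.

0.4102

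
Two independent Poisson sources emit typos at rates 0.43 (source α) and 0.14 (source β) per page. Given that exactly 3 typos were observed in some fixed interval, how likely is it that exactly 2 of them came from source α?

Given the total, each event is independently from source α with probability p = λ_α/(λ_α+λ_β) = 0.43/0.57 ≈ 0.7544.
So K ~ Binomial(3, 0.43/0.57): P(K = 2) = C(3,2) · (0.43/0.57)^2 · (0.14/0.57)^1 ≈ 0.4193.

0.4193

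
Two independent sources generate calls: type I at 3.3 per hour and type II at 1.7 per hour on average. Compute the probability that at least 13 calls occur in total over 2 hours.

0.2084

Independent Poisson processes superpose: combined rate λ = 3.3 + 1.7 = 5 per hour.
Over the interval, μ = 5 × 2 = 10 (2 hours).
P(N ≥ 13) = 1 − P(N ≤ 12) ≈ 0.2084.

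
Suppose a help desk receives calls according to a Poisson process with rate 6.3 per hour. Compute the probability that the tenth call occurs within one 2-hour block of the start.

Over the interval, μ = 6.3 × 2 = 12.6 (a 2-hour block = 2 hours).
The tenth arrival falls in the interval iff at least 10 events occur there: P(S_10 ≤ t) = P(N ≥ 10) = 1 − P(N ≤ 9) ≈ 0.8061.

0.8061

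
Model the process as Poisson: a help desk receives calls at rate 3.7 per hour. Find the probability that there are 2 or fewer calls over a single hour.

0.2854

With mean μ = 3.7 per hour,
P(N ≤ 2) = Σ_{j=0}^{2} e^(−μ) μ^j/j! ≈ 0.2854.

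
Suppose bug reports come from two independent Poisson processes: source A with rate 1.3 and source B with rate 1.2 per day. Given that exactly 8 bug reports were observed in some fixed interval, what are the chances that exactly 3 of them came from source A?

Given the total, each event is independently from source A with probability p = λ_A/(λ_A+λ_B) = 1.3/2.5 = 0.5200.
So K ~ Binomial(8, 1.3/2.5): P(K = 3) = C(8,3) · (1.3/2.5)^3 · (1.2/2.5)^5 ≈ 0.2006.

0.2006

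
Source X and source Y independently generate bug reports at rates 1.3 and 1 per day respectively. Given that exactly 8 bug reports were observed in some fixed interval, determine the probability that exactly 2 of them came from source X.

0.0604

Given the total, each event is independently from source X with probability p = λ_X/(λ_X+λ_Y) = 1.3/2.3 ≈ 0.5652.
So K ~ Binomial(8, 1.3/2.3): P(K = 2) = C(8,2) · (1.3/2.3)^2 · (1/2.3)^6 ≈ 0.0604.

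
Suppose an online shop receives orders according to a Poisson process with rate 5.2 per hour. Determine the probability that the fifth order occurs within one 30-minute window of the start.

0.1226

Over the interval, μ = 5.2 × 0.5 = 2.6 (a 30-minute window = 0.5 hours).
The fifth arrival falls in the interval iff at least 5 events occur there: P(S_5 ≤ t) = P(N ≥ 5) = 1 − P(N ≤ 4) ≈ 0.1226.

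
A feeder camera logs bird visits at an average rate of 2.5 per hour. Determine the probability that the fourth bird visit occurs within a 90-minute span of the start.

0.5162

Over the interval, μ = 2.5 × 1.5 = 3.75 (a 90-minute span = 1.5 hours).
The fourth arrival falls in the interval iff at least 4 events occur there: P(S_4 ≤ t) = P(N ≥ 4) = 1 − P(N ≤ 3) ≈ 0.5162.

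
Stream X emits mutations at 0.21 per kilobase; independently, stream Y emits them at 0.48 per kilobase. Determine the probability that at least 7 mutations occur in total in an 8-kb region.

0.3171

Independent Poisson processes superpose: combined rate λ = 0.21 + 0.48 = 0.69 per kilobase.
Over the interval, μ = 0.69 × 8 = 5.52 (an 8-kb region = 8 kilobases).
P(N ≥ 7) = 1 − P(N ≤ 6) ≈ 0.3171.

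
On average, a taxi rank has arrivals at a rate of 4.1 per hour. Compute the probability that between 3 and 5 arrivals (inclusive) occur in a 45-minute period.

0.5017

Over the interval, μ = 4.1 × 0.75 = 3.075 (a 45-minute period = 0.75 hours).
P(3 ≤ N ≤ 5) = Σ_{j=3}^{5} e^(−3.075) · 3.075^j/j! ≈ 0.5017.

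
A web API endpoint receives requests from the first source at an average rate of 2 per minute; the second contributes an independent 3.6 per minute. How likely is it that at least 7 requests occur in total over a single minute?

Independent Poisson processes superpose: combined rate λ = 2 + 3.6 = 5.6 per minute.
So μ = 5.6.
P(N ≥ 7) = 1 − P(N ≤ 6) ≈ 0.3297.

0.3297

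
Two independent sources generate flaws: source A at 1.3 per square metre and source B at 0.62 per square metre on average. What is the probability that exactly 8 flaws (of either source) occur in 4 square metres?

0.1387

Independent Poisson processes superpose: combined rate λ = 1.3 + 0.62 = 1.92 per square metre.
Over the interval, μ = 1.92 × 4 = 7.68 (4 square metres).
P(N = 8) = e^(−7.68) · 7.68^8/8! ≈ 0.1387.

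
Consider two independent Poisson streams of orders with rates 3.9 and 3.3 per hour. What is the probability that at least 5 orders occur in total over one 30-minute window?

0.2936

Independent Poisson processes superpose: combined rate λ = 3.9 + 3.3 = 7.2 per hour.
Over the interval, μ = 7.2 × 0.5 = 3.6 (a 30-minute window = 0.5 hours).
P(N ≥ 5) = 1 − P(N ≤ 4) ≈ 0.2936.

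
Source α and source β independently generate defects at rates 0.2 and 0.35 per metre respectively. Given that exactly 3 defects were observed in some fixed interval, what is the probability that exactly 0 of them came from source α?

0.2577

Given the total, each event is independently from source α with probability p = λ_α/(λ_α+λ_β) = 0.2/0.55 ≈ 0.3636.
So K ~ Binomial(3, 0.2/0.55): P(K = 0) = C(3,0) · (0.2/0.55)^0 · (0.35/0.55)^3 ≈ 0.2577.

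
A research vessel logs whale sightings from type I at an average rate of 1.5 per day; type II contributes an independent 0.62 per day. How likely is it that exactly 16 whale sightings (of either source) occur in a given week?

Independent Poisson processes superpose: combined rate λ = 1.5 + 0.62 = 2.12 per day.
Over the interval, μ = 2.12 × 7 = 14.84 (a week = 7 days).
P(N = 16) = e^(−14.84) · 14.84^16/16! ≈ 0.0949.

0.0949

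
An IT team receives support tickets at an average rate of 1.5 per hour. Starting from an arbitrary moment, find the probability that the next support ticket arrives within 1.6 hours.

Inter-arrival times are exponential with rate λ = 1.5 per hour.
P(T ≤ 1.6) = 1 − e^(−λt) = 1 − e^(−1.5 × 1.6) = 1 − e^(−2.4) ≈ 0.9093.

0.9093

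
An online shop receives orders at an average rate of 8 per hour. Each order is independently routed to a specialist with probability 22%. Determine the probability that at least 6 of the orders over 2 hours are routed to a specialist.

Thinning: the orders that are routed to a specialist themselves form a Poisson process with rate 0.22 × 8 = 1.76 per hour.
Over the interval, μ = 1.76 × 2 = 3.52 (2 hours).
P(N ≥ 6) = 1 − P(N ≤ 5) ≈ 0.1450.

0.1450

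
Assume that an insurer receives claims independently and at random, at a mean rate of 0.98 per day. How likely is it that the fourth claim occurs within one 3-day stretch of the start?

0.3393

Over the interval, μ = 0.98 × 3 = 2.94 (a 3-day stretch = 3 days).
The fourth arrival falls in the interval iff at least 4 events occur there: P(S_4 ≤ t) = P(N ≥ 4) = 1 − P(N ≤ 3) ≈ 0.3393.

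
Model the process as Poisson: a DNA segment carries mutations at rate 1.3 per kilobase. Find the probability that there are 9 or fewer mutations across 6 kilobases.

0.7411

Over the interval, μ = 1.3 × 6 = 7.8 (6 kilobases).
P(N ≤ 9) = Σ_{j=0}^{9} e^(−μ) μ^j/j! ≈ 0.7411.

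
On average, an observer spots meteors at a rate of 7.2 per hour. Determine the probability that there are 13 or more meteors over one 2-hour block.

0.6797

Over the interval, μ = 7.2 × 2 = 14.4 (a 2-hour block = 2 hours).
P(N ≥ 13) = 1 − P(N ≤ 12) = 1 − Σ_{j=0}^{12} e^(−μ) μ^j/j! ≈ 0.6797.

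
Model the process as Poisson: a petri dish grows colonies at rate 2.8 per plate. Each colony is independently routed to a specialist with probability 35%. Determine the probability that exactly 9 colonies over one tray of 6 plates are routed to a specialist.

Thinning: the colonies that are routed to a specialist themselves form a Poisson process with rate 0.35 × 2.8 = 0.98 per plate.
Over the interval, μ = 0.98 × 6 = 5.88 (a tray of 6 plates = 6 plates).
P(N = 9) = e^(−5.88) · 5.88^9/9! ≈ 0.0647.

0.0647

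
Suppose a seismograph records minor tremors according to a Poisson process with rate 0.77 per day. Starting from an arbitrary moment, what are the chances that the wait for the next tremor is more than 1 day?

The wait for the next event is exponential with rate λ = 0.77 per day.
P(T > 1) = e^(−λt) = e^(−0.77 × 1) = e^(−0.77) ≈ 0.4630.

0.4630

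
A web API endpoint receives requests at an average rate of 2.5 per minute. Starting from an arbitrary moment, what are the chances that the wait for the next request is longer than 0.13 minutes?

0.7225

The wait for the next event is exponential with rate λ = 2.5 per minute.
P(T > 0.13) = e^(−λt) = e^(−2.5 × 0.13) = e^(−0.325) ≈ 0.7225.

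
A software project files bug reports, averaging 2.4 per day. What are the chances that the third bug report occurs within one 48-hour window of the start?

Over the interval, μ = 2.4 × 2 = 4.8 (a 48-hour window = 2 days).
The third arrival falls in the interval iff at least 3 events occur there: P(S_3 ≤ t) = P(N ≥ 3) = 1 − P(N ≤ 2) ≈ 0.8575.

0.8575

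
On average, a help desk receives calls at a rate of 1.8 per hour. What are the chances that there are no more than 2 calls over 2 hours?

Over the interval, μ = 1.8 × 2 = 3.6 (2 hours).
P(N ≤ 2) = Σ_{j=0}^{2} e^(−μ) μ^j/j! ≈ 0.3027.

0.3027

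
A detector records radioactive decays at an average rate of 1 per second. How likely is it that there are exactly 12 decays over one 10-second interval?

0.0948

Over the interval, μ = 1 × 10 = 10 (a 10-second interval = 10 seconds).
P(N = 12) = e^(−μ) μ^12/12! = e^(−10) · 10^12/479001600 ≈ 0.0948.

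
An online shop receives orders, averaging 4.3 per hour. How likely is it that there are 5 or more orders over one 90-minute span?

Over the interval, μ = 4.3 × 1.5 = 6.45 (a 90-minute span = 1.5 hours).
P(N ≥ 5) = 1 − P(N ≤ 4) = 1 − Σ_{j=0}^{4} e^(−μ) μ^j/j! ≈ 0.7707.

0.7707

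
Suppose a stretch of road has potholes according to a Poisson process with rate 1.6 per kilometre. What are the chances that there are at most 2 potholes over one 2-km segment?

Over the interval, μ = 1.6 × 2 = 3.2 (a 2-km segment = 2 kilometres).
P(N ≤ 2) = Σ_{j=0}^{2} e^(−μ) μ^j/j! ≈ 0.3799.

0.3799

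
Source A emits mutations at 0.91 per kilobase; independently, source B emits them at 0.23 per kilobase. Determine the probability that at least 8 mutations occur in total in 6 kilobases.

Independent Poisson processes superpose: combined rate λ = 0.91 + 0.23 = 1.14 per kilobase.
Over the interval, μ = 1.14 × 6 = 6.84 (6 kilobases).
P(N ≥ 8) = 1 − P(N ≤ 7) ≈ 0.3775.

0.3775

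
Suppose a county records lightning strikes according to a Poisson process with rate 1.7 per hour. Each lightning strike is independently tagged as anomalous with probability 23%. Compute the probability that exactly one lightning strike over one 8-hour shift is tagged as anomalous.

0.1370

Thinning: the lightning strikes that are tagged as anomalous themselves form a Poisson process with rate 0.23 × 1.7 = 0.391 per hour.
Over the interval, μ = 0.391 × 8 = 3.128 (an 8-hour shift = 8 hours).
P(N = 1) = e^(−3.128) · 3.128^1/1! ≈ 0.1370.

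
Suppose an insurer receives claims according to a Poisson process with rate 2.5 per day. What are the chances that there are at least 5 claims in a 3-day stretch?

Over the interval, μ = 2.5 × 3 = 7.5 (a 3-day stretch = 3 days).
P(N ≥ 5) = 1 − P(N ≤ 4) = 1 − Σ_{j=0}^{4} e^(−μ) μ^j/j! ≈ 0.8679.

0.8679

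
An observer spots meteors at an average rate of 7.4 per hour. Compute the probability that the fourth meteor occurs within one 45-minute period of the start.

0.8039

Over the interval, μ = 7.4 × 0.75 = 5.55 (a 45-minute period = 0.75 hours).
The fourth arrival falls in the interval iff at least 4 events occur there: P(S_4 ≤ t) = P(N ≥ 4) = 1 − P(N ≤ 3) ≈ 0.8039.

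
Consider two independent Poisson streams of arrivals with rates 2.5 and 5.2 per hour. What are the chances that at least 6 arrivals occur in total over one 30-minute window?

0.1919

Independent Poisson processes superpose: combined rate λ = 2.5 + 5.2 = 7.7 per hour.
Over the interval, μ = 7.7 × 0.5 = 3.85 (a 30-minute window = 0.5 hours).
P(N ≥ 6) = 1 − P(N ≤ 5) ≈ 0.1919.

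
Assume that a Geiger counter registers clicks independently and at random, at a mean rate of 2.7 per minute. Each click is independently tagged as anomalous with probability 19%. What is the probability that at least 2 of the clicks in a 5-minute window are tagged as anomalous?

Thinning: the clicks that are tagged as anomalous themselves form a Poisson process with rate 0.19 × 2.7 = 0.513 per minute.
Over the interval, μ = 0.513 × 5 = 2.565 (a 5-minute window = 5 minutes).
P(N ≥ 2) = 1 − P(N ≤ 1) ≈ 0.7258.

0.7258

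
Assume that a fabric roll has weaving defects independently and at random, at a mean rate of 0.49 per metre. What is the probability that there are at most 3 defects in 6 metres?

0.6607

Over the interval, μ = 0.49 × 6 = 2.94 (6 metres).
P(N ≤ 3) = Σ_{j=0}^{3} e^(−μ) μ^j/j! ≈ 0.6607.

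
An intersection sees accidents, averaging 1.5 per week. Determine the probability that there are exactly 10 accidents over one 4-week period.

0.0413

Over the interval, μ = 1.5 × 4 = 6 (a 4-week period = 4 weeks).
P(N = 10) = e^(−μ) μ^10/10! = e^(−6) · 6^10/3628800 ≈ 0.0413.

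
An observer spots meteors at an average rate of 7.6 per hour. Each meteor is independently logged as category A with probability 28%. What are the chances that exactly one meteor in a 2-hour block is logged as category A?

0.0603

Thinning: the meteors that are logged as category A themselves form a Poisson process with rate 0.28 × 7.6 = 2.128 per hour.
Over the interval, μ = 2.128 × 2 = 4.256 (a 2-hour block = 2 hours).
P(N = 1) = e^(−4.256) · 4.256^1/1! ≈ 0.0603.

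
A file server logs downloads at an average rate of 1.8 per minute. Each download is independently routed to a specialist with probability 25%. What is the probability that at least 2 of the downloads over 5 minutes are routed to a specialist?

Thinning: the downloads that are routed to a specialist themselves form a Poisson process with rate 0.25 × 1.8 = 0.45 per minute.
Over the interval, μ = 0.45 × 5 = 2.25 (5 minutes).
P(N ≥ 2) = 1 − P(N ≤ 1) ≈ 0.6575.

0.6575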